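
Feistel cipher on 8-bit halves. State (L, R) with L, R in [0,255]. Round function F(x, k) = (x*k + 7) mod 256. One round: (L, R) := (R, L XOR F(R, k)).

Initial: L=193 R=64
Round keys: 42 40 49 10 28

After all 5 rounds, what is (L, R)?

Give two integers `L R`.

Round 1 (k=42): L=64 R=70
Round 2 (k=40): L=70 R=183
Round 3 (k=49): L=183 R=72
Round 4 (k=10): L=72 R=96
Round 5 (k=28): L=96 R=207

Answer: 96 207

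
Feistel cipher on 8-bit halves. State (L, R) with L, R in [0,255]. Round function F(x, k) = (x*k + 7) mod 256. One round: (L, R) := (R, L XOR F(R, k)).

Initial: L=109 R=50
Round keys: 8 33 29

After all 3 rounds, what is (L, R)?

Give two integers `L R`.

Answer: 115 244

Derivation:
Round 1 (k=8): L=50 R=250
Round 2 (k=33): L=250 R=115
Round 3 (k=29): L=115 R=244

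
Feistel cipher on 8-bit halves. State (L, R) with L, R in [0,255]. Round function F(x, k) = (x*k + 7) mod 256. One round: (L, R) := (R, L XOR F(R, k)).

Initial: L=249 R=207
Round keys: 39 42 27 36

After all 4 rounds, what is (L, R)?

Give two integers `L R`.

Answer: 104 41

Derivation:
Round 1 (k=39): L=207 R=105
Round 2 (k=42): L=105 R=142
Round 3 (k=27): L=142 R=104
Round 4 (k=36): L=104 R=41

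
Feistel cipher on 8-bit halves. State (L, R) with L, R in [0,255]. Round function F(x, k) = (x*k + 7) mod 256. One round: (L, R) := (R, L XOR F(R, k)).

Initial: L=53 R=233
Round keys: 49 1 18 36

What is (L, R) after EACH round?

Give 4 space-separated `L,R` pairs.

Round 1 (k=49): L=233 R=149
Round 2 (k=1): L=149 R=117
Round 3 (k=18): L=117 R=212
Round 4 (k=36): L=212 R=162

Answer: 233,149 149,117 117,212 212,162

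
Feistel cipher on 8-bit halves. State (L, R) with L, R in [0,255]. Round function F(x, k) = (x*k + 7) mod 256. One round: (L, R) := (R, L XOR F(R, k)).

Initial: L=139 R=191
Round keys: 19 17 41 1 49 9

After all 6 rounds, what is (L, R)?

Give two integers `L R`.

Round 1 (k=19): L=191 R=191
Round 2 (k=17): L=191 R=9
Round 3 (k=41): L=9 R=199
Round 4 (k=1): L=199 R=199
Round 5 (k=49): L=199 R=217
Round 6 (k=9): L=217 R=111

Answer: 217 111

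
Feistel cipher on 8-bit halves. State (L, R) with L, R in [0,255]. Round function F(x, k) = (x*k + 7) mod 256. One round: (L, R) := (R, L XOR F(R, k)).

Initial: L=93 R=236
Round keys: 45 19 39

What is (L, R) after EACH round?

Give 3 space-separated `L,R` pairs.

Answer: 236,222 222,109 109,124

Derivation:
Round 1 (k=45): L=236 R=222
Round 2 (k=19): L=222 R=109
Round 3 (k=39): L=109 R=124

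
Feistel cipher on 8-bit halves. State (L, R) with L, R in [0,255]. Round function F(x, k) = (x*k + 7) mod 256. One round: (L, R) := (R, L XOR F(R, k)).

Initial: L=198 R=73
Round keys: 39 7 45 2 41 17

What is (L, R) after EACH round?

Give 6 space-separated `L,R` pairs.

Answer: 73,224 224,110 110,189 189,239 239,243 243,197

Derivation:
Round 1 (k=39): L=73 R=224
Round 2 (k=7): L=224 R=110
Round 3 (k=45): L=110 R=189
Round 4 (k=2): L=189 R=239
Round 5 (k=41): L=239 R=243
Round 6 (k=17): L=243 R=197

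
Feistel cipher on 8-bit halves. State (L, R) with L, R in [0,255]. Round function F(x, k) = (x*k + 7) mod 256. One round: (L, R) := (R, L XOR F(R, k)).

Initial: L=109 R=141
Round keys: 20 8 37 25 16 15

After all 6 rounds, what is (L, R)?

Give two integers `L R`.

Answer: 200 251

Derivation:
Round 1 (k=20): L=141 R=102
Round 2 (k=8): L=102 R=186
Round 3 (k=37): L=186 R=143
Round 4 (k=25): L=143 R=68
Round 5 (k=16): L=68 R=200
Round 6 (k=15): L=200 R=251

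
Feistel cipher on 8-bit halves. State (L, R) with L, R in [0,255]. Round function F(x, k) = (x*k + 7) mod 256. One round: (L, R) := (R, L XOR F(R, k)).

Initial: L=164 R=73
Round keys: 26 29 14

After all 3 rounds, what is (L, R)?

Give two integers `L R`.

Answer: 97 128

Derivation:
Round 1 (k=26): L=73 R=213
Round 2 (k=29): L=213 R=97
Round 3 (k=14): L=97 R=128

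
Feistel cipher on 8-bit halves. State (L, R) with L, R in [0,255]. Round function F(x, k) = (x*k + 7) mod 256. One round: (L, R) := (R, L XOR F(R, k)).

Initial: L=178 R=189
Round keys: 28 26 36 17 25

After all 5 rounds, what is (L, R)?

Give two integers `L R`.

Round 1 (k=28): L=189 R=1
Round 2 (k=26): L=1 R=156
Round 3 (k=36): L=156 R=246
Round 4 (k=17): L=246 R=193
Round 5 (k=25): L=193 R=22

Answer: 193 22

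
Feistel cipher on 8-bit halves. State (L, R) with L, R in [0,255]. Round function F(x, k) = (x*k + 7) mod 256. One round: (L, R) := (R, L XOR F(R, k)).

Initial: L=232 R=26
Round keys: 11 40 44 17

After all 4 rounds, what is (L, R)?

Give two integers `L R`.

Round 1 (k=11): L=26 R=205
Round 2 (k=40): L=205 R=21
Round 3 (k=44): L=21 R=110
Round 4 (k=17): L=110 R=64

Answer: 110 64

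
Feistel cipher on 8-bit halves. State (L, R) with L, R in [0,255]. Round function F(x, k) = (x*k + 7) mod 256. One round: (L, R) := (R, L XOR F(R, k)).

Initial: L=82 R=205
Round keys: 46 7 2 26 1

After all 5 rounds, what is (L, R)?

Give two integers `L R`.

Answer: 78 91

Derivation:
Round 1 (k=46): L=205 R=143
Round 2 (k=7): L=143 R=61
Round 3 (k=2): L=61 R=14
Round 4 (k=26): L=14 R=78
Round 5 (k=1): L=78 R=91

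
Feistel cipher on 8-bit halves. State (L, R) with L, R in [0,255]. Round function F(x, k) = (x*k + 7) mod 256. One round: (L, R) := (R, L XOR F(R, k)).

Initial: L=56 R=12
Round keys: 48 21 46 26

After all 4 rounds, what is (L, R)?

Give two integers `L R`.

Answer: 212 241

Derivation:
Round 1 (k=48): L=12 R=127
Round 2 (k=21): L=127 R=126
Round 3 (k=46): L=126 R=212
Round 4 (k=26): L=212 R=241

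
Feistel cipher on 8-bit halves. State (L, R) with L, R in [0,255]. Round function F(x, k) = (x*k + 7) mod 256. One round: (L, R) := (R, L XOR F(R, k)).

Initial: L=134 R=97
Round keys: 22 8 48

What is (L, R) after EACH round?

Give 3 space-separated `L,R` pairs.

Round 1 (k=22): L=97 R=219
Round 2 (k=8): L=219 R=190
Round 3 (k=48): L=190 R=124

Answer: 97,219 219,190 190,124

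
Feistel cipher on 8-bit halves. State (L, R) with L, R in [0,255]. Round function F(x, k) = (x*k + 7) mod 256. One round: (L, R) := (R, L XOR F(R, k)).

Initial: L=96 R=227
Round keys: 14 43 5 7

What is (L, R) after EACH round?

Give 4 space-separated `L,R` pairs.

Answer: 227,17 17,1 1,29 29,211

Derivation:
Round 1 (k=14): L=227 R=17
Round 2 (k=43): L=17 R=1
Round 3 (k=5): L=1 R=29
Round 4 (k=7): L=29 R=211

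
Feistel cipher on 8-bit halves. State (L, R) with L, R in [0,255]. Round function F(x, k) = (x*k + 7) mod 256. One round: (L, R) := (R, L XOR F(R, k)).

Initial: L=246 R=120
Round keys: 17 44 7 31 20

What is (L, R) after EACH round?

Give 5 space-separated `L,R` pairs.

Round 1 (k=17): L=120 R=9
Round 2 (k=44): L=9 R=235
Round 3 (k=7): L=235 R=125
Round 4 (k=31): L=125 R=193
Round 5 (k=20): L=193 R=102

Answer: 120,9 9,235 235,125 125,193 193,102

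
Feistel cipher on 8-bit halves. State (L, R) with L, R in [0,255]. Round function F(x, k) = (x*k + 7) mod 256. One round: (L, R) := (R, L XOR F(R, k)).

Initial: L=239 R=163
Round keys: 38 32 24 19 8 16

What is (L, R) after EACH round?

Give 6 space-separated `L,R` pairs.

Round 1 (k=38): L=163 R=214
Round 2 (k=32): L=214 R=100
Round 3 (k=24): L=100 R=177
Round 4 (k=19): L=177 R=78
Round 5 (k=8): L=78 R=198
Round 6 (k=16): L=198 R=41

Answer: 163,214 214,100 100,177 177,78 78,198 198,41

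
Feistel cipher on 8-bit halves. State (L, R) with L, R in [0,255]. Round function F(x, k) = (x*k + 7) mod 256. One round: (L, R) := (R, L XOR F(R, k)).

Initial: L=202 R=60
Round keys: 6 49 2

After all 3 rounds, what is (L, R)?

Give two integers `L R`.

Round 1 (k=6): L=60 R=165
Round 2 (k=49): L=165 R=160
Round 3 (k=2): L=160 R=226

Answer: 160 226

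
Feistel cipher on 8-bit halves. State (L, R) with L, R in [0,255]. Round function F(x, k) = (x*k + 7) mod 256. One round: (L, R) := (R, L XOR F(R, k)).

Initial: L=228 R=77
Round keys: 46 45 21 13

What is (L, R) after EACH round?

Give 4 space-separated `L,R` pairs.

Answer: 77,57 57,65 65,101 101,105

Derivation:
Round 1 (k=46): L=77 R=57
Round 2 (k=45): L=57 R=65
Round 3 (k=21): L=65 R=101
Round 4 (k=13): L=101 R=105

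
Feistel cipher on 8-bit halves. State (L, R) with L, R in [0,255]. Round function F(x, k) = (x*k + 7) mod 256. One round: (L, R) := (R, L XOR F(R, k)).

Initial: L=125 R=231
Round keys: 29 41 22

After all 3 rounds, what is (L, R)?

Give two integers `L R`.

Round 1 (k=29): L=231 R=79
Round 2 (k=41): L=79 R=73
Round 3 (k=22): L=73 R=2

Answer: 73 2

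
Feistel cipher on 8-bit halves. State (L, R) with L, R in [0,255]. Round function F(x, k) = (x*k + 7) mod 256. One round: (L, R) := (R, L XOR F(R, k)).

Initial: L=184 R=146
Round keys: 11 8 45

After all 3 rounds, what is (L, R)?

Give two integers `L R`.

Round 1 (k=11): L=146 R=245
Round 2 (k=8): L=245 R=61
Round 3 (k=45): L=61 R=53

Answer: 61 53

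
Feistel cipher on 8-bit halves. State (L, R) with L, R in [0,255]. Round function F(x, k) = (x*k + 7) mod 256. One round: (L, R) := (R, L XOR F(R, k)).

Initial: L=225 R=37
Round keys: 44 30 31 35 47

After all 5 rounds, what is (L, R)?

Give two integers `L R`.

Round 1 (k=44): L=37 R=130
Round 2 (k=30): L=130 R=102
Round 3 (k=31): L=102 R=227
Round 4 (k=35): L=227 R=118
Round 5 (k=47): L=118 R=82

Answer: 118 82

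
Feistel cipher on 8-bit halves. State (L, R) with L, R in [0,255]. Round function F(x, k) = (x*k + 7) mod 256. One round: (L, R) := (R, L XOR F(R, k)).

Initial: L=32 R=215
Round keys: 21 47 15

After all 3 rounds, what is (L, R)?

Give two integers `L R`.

Round 1 (k=21): L=215 R=138
Round 2 (k=47): L=138 R=138
Round 3 (k=15): L=138 R=151

Answer: 138 151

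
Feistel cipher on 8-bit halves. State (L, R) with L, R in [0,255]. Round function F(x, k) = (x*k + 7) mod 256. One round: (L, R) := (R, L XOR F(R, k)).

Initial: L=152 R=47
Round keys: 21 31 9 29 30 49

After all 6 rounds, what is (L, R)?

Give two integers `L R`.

Answer: 140 239

Derivation:
Round 1 (k=21): L=47 R=122
Round 2 (k=31): L=122 R=226
Round 3 (k=9): L=226 R=131
Round 4 (k=29): L=131 R=60
Round 5 (k=30): L=60 R=140
Round 6 (k=49): L=140 R=239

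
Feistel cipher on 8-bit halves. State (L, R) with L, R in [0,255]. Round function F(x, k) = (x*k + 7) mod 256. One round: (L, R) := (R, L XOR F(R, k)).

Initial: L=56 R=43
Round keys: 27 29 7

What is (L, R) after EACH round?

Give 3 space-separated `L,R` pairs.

Answer: 43,168 168,36 36,171

Derivation:
Round 1 (k=27): L=43 R=168
Round 2 (k=29): L=168 R=36
Round 3 (k=7): L=36 R=171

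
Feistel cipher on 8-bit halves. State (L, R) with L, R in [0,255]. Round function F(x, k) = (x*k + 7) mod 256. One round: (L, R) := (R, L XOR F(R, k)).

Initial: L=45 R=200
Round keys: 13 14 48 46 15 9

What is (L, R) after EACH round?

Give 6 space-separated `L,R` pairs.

Answer: 200,2 2,235 235,21 21,38 38,84 84,221

Derivation:
Round 1 (k=13): L=200 R=2
Round 2 (k=14): L=2 R=235
Round 3 (k=48): L=235 R=21
Round 4 (k=46): L=21 R=38
Round 5 (k=15): L=38 R=84
Round 6 (k=9): L=84 R=221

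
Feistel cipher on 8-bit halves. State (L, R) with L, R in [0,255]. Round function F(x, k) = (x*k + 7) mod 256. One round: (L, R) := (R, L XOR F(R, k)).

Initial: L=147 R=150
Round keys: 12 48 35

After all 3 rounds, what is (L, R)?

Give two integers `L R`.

Round 1 (k=12): L=150 R=156
Round 2 (k=48): L=156 R=209
Round 3 (k=35): L=209 R=6

Answer: 209 6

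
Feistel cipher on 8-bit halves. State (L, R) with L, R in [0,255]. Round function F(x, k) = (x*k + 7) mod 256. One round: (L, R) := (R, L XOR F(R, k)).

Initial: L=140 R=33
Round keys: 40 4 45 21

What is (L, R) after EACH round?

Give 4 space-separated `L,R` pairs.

Answer: 33,163 163,178 178,242 242,83

Derivation:
Round 1 (k=40): L=33 R=163
Round 2 (k=4): L=163 R=178
Round 3 (k=45): L=178 R=242
Round 4 (k=21): L=242 R=83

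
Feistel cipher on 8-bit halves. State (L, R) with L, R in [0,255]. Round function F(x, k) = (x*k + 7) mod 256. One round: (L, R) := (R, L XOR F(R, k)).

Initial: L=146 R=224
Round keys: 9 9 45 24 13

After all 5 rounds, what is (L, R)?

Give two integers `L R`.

Round 1 (k=9): L=224 R=117
Round 2 (k=9): L=117 R=196
Round 3 (k=45): L=196 R=14
Round 4 (k=24): L=14 R=147
Round 5 (k=13): L=147 R=112

Answer: 147 112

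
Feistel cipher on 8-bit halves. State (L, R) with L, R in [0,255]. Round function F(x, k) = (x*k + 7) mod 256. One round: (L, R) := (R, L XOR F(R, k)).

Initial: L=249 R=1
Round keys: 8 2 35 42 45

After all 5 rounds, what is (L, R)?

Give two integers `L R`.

Round 1 (k=8): L=1 R=246
Round 2 (k=2): L=246 R=242
Round 3 (k=35): L=242 R=235
Round 4 (k=42): L=235 R=103
Round 5 (k=45): L=103 R=201

Answer: 103 201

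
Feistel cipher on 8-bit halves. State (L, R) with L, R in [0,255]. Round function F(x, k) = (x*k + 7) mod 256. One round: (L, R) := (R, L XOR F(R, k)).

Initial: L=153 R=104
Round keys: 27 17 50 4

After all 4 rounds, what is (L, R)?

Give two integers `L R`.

Answer: 39 6

Derivation:
Round 1 (k=27): L=104 R=102
Round 2 (k=17): L=102 R=165
Round 3 (k=50): L=165 R=39
Round 4 (k=4): L=39 R=6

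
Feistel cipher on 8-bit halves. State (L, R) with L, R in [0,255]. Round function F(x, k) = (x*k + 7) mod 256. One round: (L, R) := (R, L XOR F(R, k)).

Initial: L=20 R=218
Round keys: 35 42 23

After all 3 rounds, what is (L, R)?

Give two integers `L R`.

Answer: 107 101

Derivation:
Round 1 (k=35): L=218 R=193
Round 2 (k=42): L=193 R=107
Round 3 (k=23): L=107 R=101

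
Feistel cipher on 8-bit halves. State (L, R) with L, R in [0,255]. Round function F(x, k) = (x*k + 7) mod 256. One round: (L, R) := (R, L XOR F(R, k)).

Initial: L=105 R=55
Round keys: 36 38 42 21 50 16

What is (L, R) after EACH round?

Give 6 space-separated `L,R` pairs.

Answer: 55,170 170,116 116,165 165,228 228,42 42,67

Derivation:
Round 1 (k=36): L=55 R=170
Round 2 (k=38): L=170 R=116
Round 3 (k=42): L=116 R=165
Round 4 (k=21): L=165 R=228
Round 5 (k=50): L=228 R=42
Round 6 (k=16): L=42 R=67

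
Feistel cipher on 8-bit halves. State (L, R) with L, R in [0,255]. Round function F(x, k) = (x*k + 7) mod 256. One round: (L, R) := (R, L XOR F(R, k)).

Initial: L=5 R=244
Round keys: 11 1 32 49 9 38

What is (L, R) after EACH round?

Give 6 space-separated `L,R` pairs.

Answer: 244,134 134,121 121,161 161,161 161,17 17,44

Derivation:
Round 1 (k=11): L=244 R=134
Round 2 (k=1): L=134 R=121
Round 3 (k=32): L=121 R=161
Round 4 (k=49): L=161 R=161
Round 5 (k=9): L=161 R=17
Round 6 (k=38): L=17 R=44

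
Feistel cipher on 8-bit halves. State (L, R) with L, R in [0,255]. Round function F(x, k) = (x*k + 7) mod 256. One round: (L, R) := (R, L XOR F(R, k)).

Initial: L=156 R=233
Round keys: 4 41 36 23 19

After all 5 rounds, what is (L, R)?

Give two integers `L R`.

Answer: 44 159

Derivation:
Round 1 (k=4): L=233 R=55
Round 2 (k=41): L=55 R=63
Round 3 (k=36): L=63 R=212
Round 4 (k=23): L=212 R=44
Round 5 (k=19): L=44 R=159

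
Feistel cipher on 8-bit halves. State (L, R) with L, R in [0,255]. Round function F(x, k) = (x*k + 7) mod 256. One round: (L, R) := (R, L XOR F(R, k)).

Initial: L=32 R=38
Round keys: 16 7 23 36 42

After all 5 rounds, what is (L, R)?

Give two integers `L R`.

Answer: 97 79

Derivation:
Round 1 (k=16): L=38 R=71
Round 2 (k=7): L=71 R=222
Round 3 (k=23): L=222 R=190
Round 4 (k=36): L=190 R=97
Round 5 (k=42): L=97 R=79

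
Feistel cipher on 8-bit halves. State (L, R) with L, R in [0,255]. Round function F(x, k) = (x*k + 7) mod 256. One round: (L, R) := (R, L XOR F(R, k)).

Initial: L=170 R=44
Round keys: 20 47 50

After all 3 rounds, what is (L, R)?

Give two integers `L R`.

Answer: 182 78

Derivation:
Round 1 (k=20): L=44 R=221
Round 2 (k=47): L=221 R=182
Round 3 (k=50): L=182 R=78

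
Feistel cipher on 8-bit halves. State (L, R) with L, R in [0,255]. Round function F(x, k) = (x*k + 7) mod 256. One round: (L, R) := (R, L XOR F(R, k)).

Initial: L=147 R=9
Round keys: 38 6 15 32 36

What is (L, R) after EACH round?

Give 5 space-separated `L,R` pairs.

Answer: 9,206 206,210 210,155 155,181 181,224

Derivation:
Round 1 (k=38): L=9 R=206
Round 2 (k=6): L=206 R=210
Round 3 (k=15): L=210 R=155
Round 4 (k=32): L=155 R=181
Round 5 (k=36): L=181 R=224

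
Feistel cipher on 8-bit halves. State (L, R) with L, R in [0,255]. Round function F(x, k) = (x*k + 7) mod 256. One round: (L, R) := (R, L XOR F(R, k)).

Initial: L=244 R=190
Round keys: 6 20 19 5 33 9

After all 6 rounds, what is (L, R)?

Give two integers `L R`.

Round 1 (k=6): L=190 R=143
Round 2 (k=20): L=143 R=141
Round 3 (k=19): L=141 R=241
Round 4 (k=5): L=241 R=49
Round 5 (k=33): L=49 R=169
Round 6 (k=9): L=169 R=201

Answer: 169 201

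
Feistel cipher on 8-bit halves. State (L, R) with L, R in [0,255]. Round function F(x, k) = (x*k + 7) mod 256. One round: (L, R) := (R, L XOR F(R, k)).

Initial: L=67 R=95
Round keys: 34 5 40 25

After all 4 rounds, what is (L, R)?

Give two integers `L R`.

Round 1 (k=34): L=95 R=230
Round 2 (k=5): L=230 R=218
Round 3 (k=40): L=218 R=241
Round 4 (k=25): L=241 R=74

Answer: 241 74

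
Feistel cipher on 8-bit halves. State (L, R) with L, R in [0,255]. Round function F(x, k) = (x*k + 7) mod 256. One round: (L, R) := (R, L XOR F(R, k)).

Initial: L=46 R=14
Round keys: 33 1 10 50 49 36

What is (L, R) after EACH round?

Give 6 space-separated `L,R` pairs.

Answer: 14,251 251,12 12,132 132,195 195,222 222,252

Derivation:
Round 1 (k=33): L=14 R=251
Round 2 (k=1): L=251 R=12
Round 3 (k=10): L=12 R=132
Round 4 (k=50): L=132 R=195
Round 5 (k=49): L=195 R=222
Round 6 (k=36): L=222 R=252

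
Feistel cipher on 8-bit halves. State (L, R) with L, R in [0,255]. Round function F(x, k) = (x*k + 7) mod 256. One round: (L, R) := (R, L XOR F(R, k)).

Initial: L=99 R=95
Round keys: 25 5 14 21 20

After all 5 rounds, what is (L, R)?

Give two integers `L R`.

Answer: 76 211

Derivation:
Round 1 (k=25): L=95 R=45
Round 2 (k=5): L=45 R=183
Round 3 (k=14): L=183 R=36
Round 4 (k=21): L=36 R=76
Round 5 (k=20): L=76 R=211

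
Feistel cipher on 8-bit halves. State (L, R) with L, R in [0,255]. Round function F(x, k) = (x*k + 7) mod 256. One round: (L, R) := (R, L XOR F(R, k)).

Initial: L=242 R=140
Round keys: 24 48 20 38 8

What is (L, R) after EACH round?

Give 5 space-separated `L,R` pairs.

Round 1 (k=24): L=140 R=213
Round 2 (k=48): L=213 R=123
Round 3 (k=20): L=123 R=118
Round 4 (k=38): L=118 R=240
Round 5 (k=8): L=240 R=241

Answer: 140,213 213,123 123,118 118,240 240,241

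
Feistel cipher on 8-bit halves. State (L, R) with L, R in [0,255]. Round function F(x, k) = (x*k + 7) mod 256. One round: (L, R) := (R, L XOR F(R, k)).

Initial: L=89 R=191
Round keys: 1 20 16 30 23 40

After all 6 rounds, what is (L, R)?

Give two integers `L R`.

Answer: 172 124

Derivation:
Round 1 (k=1): L=191 R=159
Round 2 (k=20): L=159 R=204
Round 3 (k=16): L=204 R=88
Round 4 (k=30): L=88 R=155
Round 5 (k=23): L=155 R=172
Round 6 (k=40): L=172 R=124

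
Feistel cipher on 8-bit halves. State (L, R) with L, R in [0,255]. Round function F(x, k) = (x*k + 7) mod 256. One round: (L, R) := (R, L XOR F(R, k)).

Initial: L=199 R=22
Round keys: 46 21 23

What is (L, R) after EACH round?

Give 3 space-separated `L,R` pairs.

Round 1 (k=46): L=22 R=60
Round 2 (k=21): L=60 R=229
Round 3 (k=23): L=229 R=166

Answer: 22,60 60,229 229,166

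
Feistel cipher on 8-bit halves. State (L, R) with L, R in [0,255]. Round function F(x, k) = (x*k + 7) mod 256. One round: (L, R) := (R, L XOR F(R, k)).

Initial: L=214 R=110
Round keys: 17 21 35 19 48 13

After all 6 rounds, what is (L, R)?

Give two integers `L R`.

Answer: 235 101

Derivation:
Round 1 (k=17): L=110 R=131
Round 2 (k=21): L=131 R=168
Round 3 (k=35): L=168 R=124
Round 4 (k=19): L=124 R=147
Round 5 (k=48): L=147 R=235
Round 6 (k=13): L=235 R=101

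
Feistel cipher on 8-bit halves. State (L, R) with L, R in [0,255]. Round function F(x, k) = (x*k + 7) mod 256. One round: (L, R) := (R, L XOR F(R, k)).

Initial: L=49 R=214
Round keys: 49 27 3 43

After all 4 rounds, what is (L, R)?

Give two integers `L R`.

Answer: 210 16

Derivation:
Round 1 (k=49): L=214 R=204
Round 2 (k=27): L=204 R=93
Round 3 (k=3): L=93 R=210
Round 4 (k=43): L=210 R=16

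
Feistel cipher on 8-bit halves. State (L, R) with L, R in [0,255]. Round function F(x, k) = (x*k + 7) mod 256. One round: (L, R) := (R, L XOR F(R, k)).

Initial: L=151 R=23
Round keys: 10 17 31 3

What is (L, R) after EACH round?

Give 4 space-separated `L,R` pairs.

Round 1 (k=10): L=23 R=122
Round 2 (k=17): L=122 R=54
Round 3 (k=31): L=54 R=235
Round 4 (k=3): L=235 R=254

Answer: 23,122 122,54 54,235 235,254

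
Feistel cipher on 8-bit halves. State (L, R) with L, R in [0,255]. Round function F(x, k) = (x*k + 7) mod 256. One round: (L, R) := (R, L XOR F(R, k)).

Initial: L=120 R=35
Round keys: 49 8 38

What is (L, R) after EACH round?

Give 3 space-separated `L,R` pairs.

Round 1 (k=49): L=35 R=194
Round 2 (k=8): L=194 R=52
Round 3 (k=38): L=52 R=125

Answer: 35,194 194,52 52,125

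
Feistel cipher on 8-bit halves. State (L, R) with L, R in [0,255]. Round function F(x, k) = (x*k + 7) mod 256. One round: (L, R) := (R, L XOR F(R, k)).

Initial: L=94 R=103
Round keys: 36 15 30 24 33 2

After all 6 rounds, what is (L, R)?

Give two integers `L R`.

Round 1 (k=36): L=103 R=221
Round 2 (k=15): L=221 R=157
Round 3 (k=30): L=157 R=176
Round 4 (k=24): L=176 R=26
Round 5 (k=33): L=26 R=209
Round 6 (k=2): L=209 R=179

Answer: 209 179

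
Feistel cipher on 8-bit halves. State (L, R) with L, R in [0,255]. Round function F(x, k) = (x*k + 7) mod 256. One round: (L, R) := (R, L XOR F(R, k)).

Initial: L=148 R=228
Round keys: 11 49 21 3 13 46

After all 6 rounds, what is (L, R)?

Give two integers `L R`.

Round 1 (k=11): L=228 R=71
Round 2 (k=49): L=71 R=122
Round 3 (k=21): L=122 R=78
Round 4 (k=3): L=78 R=139
Round 5 (k=13): L=139 R=88
Round 6 (k=46): L=88 R=92

Answer: 88 92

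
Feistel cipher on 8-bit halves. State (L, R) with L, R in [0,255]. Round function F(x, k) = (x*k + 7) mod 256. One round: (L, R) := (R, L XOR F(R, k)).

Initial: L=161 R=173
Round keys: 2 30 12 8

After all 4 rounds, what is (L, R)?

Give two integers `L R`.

Round 1 (k=2): L=173 R=192
Round 2 (k=30): L=192 R=42
Round 3 (k=12): L=42 R=63
Round 4 (k=8): L=63 R=213

Answer: 63 213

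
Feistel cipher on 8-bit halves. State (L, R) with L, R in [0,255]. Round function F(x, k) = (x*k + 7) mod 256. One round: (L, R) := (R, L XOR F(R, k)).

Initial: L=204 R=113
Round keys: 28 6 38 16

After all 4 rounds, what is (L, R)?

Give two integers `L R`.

Round 1 (k=28): L=113 R=175
Round 2 (k=6): L=175 R=80
Round 3 (k=38): L=80 R=72
Round 4 (k=16): L=72 R=215

Answer: 72 215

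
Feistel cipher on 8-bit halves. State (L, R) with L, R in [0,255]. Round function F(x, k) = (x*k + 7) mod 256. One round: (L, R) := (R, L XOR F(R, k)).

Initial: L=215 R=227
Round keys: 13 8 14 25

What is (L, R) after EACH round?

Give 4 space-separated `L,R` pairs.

Answer: 227,89 89,44 44,54 54,97

Derivation:
Round 1 (k=13): L=227 R=89
Round 2 (k=8): L=89 R=44
Round 3 (k=14): L=44 R=54
Round 4 (k=25): L=54 R=97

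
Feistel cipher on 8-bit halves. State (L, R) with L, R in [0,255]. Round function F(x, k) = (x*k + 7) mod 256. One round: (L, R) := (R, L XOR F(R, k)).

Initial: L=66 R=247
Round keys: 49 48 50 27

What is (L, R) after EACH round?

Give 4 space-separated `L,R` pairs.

Round 1 (k=49): L=247 R=12
Round 2 (k=48): L=12 R=176
Round 3 (k=50): L=176 R=107
Round 4 (k=27): L=107 R=224

Answer: 247,12 12,176 176,107 107,224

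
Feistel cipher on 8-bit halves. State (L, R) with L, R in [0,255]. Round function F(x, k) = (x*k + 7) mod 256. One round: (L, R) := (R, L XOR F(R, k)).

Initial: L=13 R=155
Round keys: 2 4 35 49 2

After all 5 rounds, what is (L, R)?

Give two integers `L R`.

Round 1 (k=2): L=155 R=48
Round 2 (k=4): L=48 R=92
Round 3 (k=35): L=92 R=171
Round 4 (k=49): L=171 R=158
Round 5 (k=2): L=158 R=232

Answer: 158 232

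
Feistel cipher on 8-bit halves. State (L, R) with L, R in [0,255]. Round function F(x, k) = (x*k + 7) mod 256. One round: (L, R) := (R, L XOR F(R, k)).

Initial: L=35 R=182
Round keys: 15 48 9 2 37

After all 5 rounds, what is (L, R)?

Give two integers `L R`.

Round 1 (k=15): L=182 R=146
Round 2 (k=48): L=146 R=209
Round 3 (k=9): L=209 R=242
Round 4 (k=2): L=242 R=58
Round 5 (k=37): L=58 R=155

Answer: 58 155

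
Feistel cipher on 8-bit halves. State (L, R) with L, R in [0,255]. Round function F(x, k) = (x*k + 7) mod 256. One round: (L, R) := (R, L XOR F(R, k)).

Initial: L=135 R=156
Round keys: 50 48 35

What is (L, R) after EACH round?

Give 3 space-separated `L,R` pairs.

Round 1 (k=50): L=156 R=248
Round 2 (k=48): L=248 R=27
Round 3 (k=35): L=27 R=64

Answer: 156,248 248,27 27,64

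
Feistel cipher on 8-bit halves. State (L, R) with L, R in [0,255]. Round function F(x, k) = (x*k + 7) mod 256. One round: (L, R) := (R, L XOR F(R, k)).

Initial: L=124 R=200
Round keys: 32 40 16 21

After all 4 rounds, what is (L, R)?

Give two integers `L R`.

Answer: 12 244

Derivation:
Round 1 (k=32): L=200 R=123
Round 2 (k=40): L=123 R=247
Round 3 (k=16): L=247 R=12
Round 4 (k=21): L=12 R=244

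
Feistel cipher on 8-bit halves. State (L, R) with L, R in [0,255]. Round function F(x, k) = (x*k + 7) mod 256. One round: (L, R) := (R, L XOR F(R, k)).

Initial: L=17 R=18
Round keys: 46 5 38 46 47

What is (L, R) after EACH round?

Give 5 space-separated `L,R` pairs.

Answer: 18,82 82,179 179,203 203,50 50,254

Derivation:
Round 1 (k=46): L=18 R=82
Round 2 (k=5): L=82 R=179
Round 3 (k=38): L=179 R=203
Round 4 (k=46): L=203 R=50
Round 5 (k=47): L=50 R=254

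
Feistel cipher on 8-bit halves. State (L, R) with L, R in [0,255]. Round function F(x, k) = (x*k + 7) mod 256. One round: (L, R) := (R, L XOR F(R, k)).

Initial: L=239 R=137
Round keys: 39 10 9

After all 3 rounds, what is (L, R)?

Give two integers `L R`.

Round 1 (k=39): L=137 R=9
Round 2 (k=10): L=9 R=232
Round 3 (k=9): L=232 R=38

Answer: 232 38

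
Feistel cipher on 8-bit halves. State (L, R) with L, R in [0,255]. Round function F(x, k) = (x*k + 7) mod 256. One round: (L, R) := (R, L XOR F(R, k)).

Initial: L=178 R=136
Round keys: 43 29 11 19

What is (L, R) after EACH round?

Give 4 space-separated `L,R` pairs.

Round 1 (k=43): L=136 R=109
Round 2 (k=29): L=109 R=232
Round 3 (k=11): L=232 R=146
Round 4 (k=19): L=146 R=53

Answer: 136,109 109,232 232,146 146,53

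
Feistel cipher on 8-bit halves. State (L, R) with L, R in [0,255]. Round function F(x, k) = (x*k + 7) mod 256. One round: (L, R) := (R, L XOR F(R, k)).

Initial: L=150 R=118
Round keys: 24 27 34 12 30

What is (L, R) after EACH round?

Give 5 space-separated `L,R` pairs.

Round 1 (k=24): L=118 R=129
Round 2 (k=27): L=129 R=212
Round 3 (k=34): L=212 R=174
Round 4 (k=12): L=174 R=251
Round 5 (k=30): L=251 R=223

Answer: 118,129 129,212 212,174 174,251 251,223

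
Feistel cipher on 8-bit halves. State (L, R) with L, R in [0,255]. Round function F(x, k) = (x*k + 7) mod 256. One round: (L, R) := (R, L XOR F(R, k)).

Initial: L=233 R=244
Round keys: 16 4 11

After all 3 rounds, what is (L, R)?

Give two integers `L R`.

Answer: 75 238

Derivation:
Round 1 (k=16): L=244 R=174
Round 2 (k=4): L=174 R=75
Round 3 (k=11): L=75 R=238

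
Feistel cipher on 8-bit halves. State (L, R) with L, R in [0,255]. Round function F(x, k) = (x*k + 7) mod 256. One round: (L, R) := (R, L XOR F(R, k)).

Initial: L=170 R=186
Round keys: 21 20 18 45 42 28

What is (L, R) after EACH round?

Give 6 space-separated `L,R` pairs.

Answer: 186,227 227,121 121,106 106,208 208,77 77,163

Derivation:
Round 1 (k=21): L=186 R=227
Round 2 (k=20): L=227 R=121
Round 3 (k=18): L=121 R=106
Round 4 (k=45): L=106 R=208
Round 5 (k=42): L=208 R=77
Round 6 (k=28): L=77 R=163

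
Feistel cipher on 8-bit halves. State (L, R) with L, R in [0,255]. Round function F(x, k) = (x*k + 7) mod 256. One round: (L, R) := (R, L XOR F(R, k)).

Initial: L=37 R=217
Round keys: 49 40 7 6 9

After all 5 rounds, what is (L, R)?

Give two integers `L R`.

Round 1 (k=49): L=217 R=181
Round 2 (k=40): L=181 R=150
Round 3 (k=7): L=150 R=148
Round 4 (k=6): L=148 R=233
Round 5 (k=9): L=233 R=172

Answer: 233 172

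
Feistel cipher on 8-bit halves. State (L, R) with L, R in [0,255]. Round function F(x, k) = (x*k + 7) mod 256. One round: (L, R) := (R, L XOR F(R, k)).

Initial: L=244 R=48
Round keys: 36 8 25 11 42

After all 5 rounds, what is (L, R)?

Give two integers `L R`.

Round 1 (k=36): L=48 R=51
Round 2 (k=8): L=51 R=175
Round 3 (k=25): L=175 R=45
Round 4 (k=11): L=45 R=89
Round 5 (k=42): L=89 R=140

Answer: 89 140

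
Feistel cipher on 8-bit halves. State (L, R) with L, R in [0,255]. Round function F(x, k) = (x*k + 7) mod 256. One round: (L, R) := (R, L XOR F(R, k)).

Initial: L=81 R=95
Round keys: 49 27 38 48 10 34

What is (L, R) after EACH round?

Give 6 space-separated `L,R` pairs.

Round 1 (k=49): L=95 R=103
Round 2 (k=27): L=103 R=187
Round 3 (k=38): L=187 R=174
Round 4 (k=48): L=174 R=28
Round 5 (k=10): L=28 R=177
Round 6 (k=34): L=177 R=149

Answer: 95,103 103,187 187,174 174,28 28,177 177,149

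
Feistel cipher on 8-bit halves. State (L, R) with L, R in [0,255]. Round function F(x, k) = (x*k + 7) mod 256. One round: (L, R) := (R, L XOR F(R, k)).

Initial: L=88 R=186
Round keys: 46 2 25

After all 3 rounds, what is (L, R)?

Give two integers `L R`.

Round 1 (k=46): L=186 R=43
Round 2 (k=2): L=43 R=231
Round 3 (k=25): L=231 R=189

Answer: 231 189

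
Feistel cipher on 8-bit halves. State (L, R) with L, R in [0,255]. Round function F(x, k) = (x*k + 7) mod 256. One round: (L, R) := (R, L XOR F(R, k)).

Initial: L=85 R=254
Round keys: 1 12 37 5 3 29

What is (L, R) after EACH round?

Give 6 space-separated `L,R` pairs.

Round 1 (k=1): L=254 R=80
Round 2 (k=12): L=80 R=57
Round 3 (k=37): L=57 R=20
Round 4 (k=5): L=20 R=82
Round 5 (k=3): L=82 R=233
Round 6 (k=29): L=233 R=62

Answer: 254,80 80,57 57,20 20,82 82,233 233,62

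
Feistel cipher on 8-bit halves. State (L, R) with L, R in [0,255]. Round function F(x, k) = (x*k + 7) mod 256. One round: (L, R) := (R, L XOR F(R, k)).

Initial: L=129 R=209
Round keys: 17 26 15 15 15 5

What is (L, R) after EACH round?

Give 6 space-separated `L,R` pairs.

Answer: 209,105 105,96 96,206 206,121 121,208 208,110

Derivation:
Round 1 (k=17): L=209 R=105
Round 2 (k=26): L=105 R=96
Round 3 (k=15): L=96 R=206
Round 4 (k=15): L=206 R=121
Round 5 (k=15): L=121 R=208
Round 6 (k=5): L=208 R=110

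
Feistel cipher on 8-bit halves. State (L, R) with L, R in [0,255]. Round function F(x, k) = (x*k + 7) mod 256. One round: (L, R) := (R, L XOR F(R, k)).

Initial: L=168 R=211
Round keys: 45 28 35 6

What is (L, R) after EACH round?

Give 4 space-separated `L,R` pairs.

Answer: 211,182 182,60 60,141 141,105

Derivation:
Round 1 (k=45): L=211 R=182
Round 2 (k=28): L=182 R=60
Round 3 (k=35): L=60 R=141
Round 4 (k=6): L=141 R=105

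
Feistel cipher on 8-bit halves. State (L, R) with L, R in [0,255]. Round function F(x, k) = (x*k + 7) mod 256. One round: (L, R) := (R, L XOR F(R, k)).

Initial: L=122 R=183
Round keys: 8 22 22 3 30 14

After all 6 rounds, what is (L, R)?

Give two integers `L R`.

Round 1 (k=8): L=183 R=197
Round 2 (k=22): L=197 R=66
Round 3 (k=22): L=66 R=118
Round 4 (k=3): L=118 R=43
Round 5 (k=30): L=43 R=103
Round 6 (k=14): L=103 R=130

Answer: 103 130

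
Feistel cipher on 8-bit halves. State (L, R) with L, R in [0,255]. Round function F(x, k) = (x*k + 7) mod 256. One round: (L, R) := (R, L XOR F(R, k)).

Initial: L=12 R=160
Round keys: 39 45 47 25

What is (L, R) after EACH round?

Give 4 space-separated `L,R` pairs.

Answer: 160,107 107,118 118,218 218,39

Derivation:
Round 1 (k=39): L=160 R=107
Round 2 (k=45): L=107 R=118
Round 3 (k=47): L=118 R=218
Round 4 (k=25): L=218 R=39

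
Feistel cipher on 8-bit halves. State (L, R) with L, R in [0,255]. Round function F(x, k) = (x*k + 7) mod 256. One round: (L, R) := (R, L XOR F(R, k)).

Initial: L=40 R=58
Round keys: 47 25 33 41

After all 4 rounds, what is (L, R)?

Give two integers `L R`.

Round 1 (k=47): L=58 R=133
Round 2 (k=25): L=133 R=62
Round 3 (k=33): L=62 R=128
Round 4 (k=41): L=128 R=185

Answer: 128 185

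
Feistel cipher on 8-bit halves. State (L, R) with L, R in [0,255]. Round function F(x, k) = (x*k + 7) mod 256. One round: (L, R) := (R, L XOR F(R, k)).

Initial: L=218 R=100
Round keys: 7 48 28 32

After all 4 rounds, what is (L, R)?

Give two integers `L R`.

Answer: 2 148

Derivation:
Round 1 (k=7): L=100 R=25
Round 2 (k=48): L=25 R=211
Round 3 (k=28): L=211 R=2
Round 4 (k=32): L=2 R=148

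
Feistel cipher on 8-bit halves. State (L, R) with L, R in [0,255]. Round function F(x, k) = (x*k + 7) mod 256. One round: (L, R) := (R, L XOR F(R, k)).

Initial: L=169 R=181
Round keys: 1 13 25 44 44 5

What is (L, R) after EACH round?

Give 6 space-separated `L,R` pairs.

Round 1 (k=1): L=181 R=21
Round 2 (k=13): L=21 R=173
Round 3 (k=25): L=173 R=249
Round 4 (k=44): L=249 R=126
Round 5 (k=44): L=126 R=86
Round 6 (k=5): L=86 R=203

Answer: 181,21 21,173 173,249 249,126 126,86 86,203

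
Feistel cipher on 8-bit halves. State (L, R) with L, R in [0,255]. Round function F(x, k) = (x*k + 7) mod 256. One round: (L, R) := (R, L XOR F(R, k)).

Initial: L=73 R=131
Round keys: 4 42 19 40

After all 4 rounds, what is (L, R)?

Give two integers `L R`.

Answer: 5 135

Derivation:
Round 1 (k=4): L=131 R=90
Round 2 (k=42): L=90 R=72
Round 3 (k=19): L=72 R=5
Round 4 (k=40): L=5 R=135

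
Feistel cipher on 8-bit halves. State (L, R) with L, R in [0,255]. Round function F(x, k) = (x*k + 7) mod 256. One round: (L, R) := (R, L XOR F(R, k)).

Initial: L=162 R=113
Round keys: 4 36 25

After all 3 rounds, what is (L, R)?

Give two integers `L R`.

Answer: 186 88

Derivation:
Round 1 (k=4): L=113 R=105
Round 2 (k=36): L=105 R=186
Round 3 (k=25): L=186 R=88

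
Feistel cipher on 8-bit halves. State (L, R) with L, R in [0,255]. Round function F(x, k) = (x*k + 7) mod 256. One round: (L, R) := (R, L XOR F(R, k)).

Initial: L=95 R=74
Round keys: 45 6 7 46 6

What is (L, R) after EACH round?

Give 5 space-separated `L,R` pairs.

Answer: 74,86 86,65 65,152 152,22 22,19

Derivation:
Round 1 (k=45): L=74 R=86
Round 2 (k=6): L=86 R=65
Round 3 (k=7): L=65 R=152
Round 4 (k=46): L=152 R=22
Round 5 (k=6): L=22 R=19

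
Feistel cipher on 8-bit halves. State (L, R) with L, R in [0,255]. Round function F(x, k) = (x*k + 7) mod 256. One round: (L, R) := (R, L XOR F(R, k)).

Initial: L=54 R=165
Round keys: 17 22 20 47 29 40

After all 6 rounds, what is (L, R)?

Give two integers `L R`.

Round 1 (k=17): L=165 R=202
Round 2 (k=22): L=202 R=198
Round 3 (k=20): L=198 R=181
Round 4 (k=47): L=181 R=132
Round 5 (k=29): L=132 R=78
Round 6 (k=40): L=78 R=179

Answer: 78 179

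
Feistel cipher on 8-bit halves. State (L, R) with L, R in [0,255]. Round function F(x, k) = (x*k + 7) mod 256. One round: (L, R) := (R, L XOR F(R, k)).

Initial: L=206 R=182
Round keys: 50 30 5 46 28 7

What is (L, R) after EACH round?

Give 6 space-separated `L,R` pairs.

Answer: 182,93 93,91 91,147 147,42 42,12 12,113

Derivation:
Round 1 (k=50): L=182 R=93
Round 2 (k=30): L=93 R=91
Round 3 (k=5): L=91 R=147
Round 4 (k=46): L=147 R=42
Round 5 (k=28): L=42 R=12
Round 6 (k=7): L=12 R=113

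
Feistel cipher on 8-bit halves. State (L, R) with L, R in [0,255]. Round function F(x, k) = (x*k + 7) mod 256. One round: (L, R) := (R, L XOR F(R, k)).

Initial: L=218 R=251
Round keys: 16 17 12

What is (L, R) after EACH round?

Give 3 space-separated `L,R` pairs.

Answer: 251,109 109,191 191,150

Derivation:
Round 1 (k=16): L=251 R=109
Round 2 (k=17): L=109 R=191
Round 3 (k=12): L=191 R=150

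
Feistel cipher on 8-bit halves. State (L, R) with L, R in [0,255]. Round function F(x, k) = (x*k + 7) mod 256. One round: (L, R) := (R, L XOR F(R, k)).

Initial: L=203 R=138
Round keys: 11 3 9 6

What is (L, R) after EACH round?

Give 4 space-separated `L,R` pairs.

Round 1 (k=11): L=138 R=62
Round 2 (k=3): L=62 R=75
Round 3 (k=9): L=75 R=148
Round 4 (k=6): L=148 R=52

Answer: 138,62 62,75 75,148 148,52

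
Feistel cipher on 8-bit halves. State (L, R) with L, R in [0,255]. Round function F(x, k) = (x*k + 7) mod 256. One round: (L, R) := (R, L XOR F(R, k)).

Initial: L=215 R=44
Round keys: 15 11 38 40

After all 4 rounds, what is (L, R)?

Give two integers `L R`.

Round 1 (k=15): L=44 R=76
Round 2 (k=11): L=76 R=103
Round 3 (k=38): L=103 R=29
Round 4 (k=40): L=29 R=232

Answer: 29 232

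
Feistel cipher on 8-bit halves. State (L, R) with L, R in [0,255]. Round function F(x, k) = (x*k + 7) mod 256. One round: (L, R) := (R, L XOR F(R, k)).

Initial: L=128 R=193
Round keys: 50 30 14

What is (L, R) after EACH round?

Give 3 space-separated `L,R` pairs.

Round 1 (k=50): L=193 R=57
Round 2 (k=30): L=57 R=116
Round 3 (k=14): L=116 R=102

Answer: 193,57 57,116 116,102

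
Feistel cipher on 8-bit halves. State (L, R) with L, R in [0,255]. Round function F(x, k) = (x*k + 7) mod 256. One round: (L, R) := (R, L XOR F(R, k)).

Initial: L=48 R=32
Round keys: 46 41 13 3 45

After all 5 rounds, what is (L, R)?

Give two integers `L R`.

Answer: 171 164

Derivation:
Round 1 (k=46): L=32 R=247
Round 2 (k=41): L=247 R=182
Round 3 (k=13): L=182 R=178
Round 4 (k=3): L=178 R=171
Round 5 (k=45): L=171 R=164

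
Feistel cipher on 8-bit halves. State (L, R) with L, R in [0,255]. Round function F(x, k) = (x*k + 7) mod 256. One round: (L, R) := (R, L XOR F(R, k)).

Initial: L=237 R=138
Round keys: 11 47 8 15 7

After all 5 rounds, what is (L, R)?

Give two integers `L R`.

Round 1 (k=11): L=138 R=24
Round 2 (k=47): L=24 R=229
Round 3 (k=8): L=229 R=55
Round 4 (k=15): L=55 R=165
Round 5 (k=7): L=165 R=189

Answer: 165 189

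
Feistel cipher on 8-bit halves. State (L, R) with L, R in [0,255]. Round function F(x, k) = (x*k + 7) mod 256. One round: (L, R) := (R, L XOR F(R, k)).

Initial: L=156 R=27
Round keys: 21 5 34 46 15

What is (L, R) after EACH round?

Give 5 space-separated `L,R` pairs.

Answer: 27,162 162,42 42,57 57,111 111,177

Derivation:
Round 1 (k=21): L=27 R=162
Round 2 (k=5): L=162 R=42
Round 3 (k=34): L=42 R=57
Round 4 (k=46): L=57 R=111
Round 5 (k=15): L=111 R=177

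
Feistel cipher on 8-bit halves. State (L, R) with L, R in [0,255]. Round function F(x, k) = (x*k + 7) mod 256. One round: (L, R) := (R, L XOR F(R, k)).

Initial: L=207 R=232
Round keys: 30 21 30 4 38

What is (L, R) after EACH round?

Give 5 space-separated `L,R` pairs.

Round 1 (k=30): L=232 R=248
Round 2 (k=21): L=248 R=183
Round 3 (k=30): L=183 R=129
Round 4 (k=4): L=129 R=188
Round 5 (k=38): L=188 R=110

Answer: 232,248 248,183 183,129 129,188 188,110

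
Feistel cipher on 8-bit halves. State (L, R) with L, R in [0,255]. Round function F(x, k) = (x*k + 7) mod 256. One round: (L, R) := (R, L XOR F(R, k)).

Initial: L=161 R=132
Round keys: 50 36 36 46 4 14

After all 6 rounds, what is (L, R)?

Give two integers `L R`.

Answer: 34 229

Derivation:
Round 1 (k=50): L=132 R=110
Round 2 (k=36): L=110 R=251
Round 3 (k=36): L=251 R=61
Round 4 (k=46): L=61 R=6
Round 5 (k=4): L=6 R=34
Round 6 (k=14): L=34 R=229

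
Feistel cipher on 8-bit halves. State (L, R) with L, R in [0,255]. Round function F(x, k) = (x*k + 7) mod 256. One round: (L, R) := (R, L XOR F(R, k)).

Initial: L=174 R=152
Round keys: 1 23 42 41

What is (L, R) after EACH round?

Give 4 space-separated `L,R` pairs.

Round 1 (k=1): L=152 R=49
Round 2 (k=23): L=49 R=246
Round 3 (k=42): L=246 R=82
Round 4 (k=41): L=82 R=223

Answer: 152,49 49,246 246,82 82,223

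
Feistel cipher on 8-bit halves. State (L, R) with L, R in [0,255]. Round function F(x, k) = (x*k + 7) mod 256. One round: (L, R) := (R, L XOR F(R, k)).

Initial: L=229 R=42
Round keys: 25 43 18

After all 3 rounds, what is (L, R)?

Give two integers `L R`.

Answer: 217 141

Derivation:
Round 1 (k=25): L=42 R=196
Round 2 (k=43): L=196 R=217
Round 3 (k=18): L=217 R=141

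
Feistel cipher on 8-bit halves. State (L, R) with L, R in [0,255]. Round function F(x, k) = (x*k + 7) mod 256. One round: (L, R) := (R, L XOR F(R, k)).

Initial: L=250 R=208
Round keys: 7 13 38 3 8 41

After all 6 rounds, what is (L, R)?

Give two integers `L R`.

Round 1 (k=7): L=208 R=77
Round 2 (k=13): L=77 R=32
Round 3 (k=38): L=32 R=138
Round 4 (k=3): L=138 R=133
Round 5 (k=8): L=133 R=165
Round 6 (k=41): L=165 R=241

Answer: 165 241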